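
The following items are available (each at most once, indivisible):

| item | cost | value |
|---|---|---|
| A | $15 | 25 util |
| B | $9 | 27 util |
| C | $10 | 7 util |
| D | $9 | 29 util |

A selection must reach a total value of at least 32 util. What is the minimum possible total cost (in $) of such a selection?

Subsets with value ≥ 32, sorted by total cost:
- B+D: cost 18, value 56
- C+D: cost 19, value 36
Minimum cost: 18 $.

18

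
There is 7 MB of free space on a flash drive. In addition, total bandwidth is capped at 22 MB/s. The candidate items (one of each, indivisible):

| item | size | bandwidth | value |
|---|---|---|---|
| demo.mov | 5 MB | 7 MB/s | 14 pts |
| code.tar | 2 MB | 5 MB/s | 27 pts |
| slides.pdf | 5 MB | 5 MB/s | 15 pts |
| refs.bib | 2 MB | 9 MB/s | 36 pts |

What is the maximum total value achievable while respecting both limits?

Feasible sets respecting both limits:
- code.tar+refs.bib: size 4, bandwidth 14, value 63
- slides.pdf+refs.bib: size 7, bandwidth 14, value 51
- demo.mov+refs.bib: size 7, bandwidth 16, value 50
- code.tar+slides.pdf: size 7, bandwidth 10, value 42
Best: 63 pts.

63 pts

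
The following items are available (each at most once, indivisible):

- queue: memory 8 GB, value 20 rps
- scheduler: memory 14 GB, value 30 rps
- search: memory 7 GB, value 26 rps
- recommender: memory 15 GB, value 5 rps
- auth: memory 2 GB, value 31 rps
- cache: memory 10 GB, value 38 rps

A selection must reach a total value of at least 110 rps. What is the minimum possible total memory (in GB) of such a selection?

27

Subsets with value ≥ 110, sorted by total memory:
- queue+search+auth+cache: memory 27, value 115
- scheduler+search+auth+cache: memory 33, value 125
Minimum memory: 27 GB.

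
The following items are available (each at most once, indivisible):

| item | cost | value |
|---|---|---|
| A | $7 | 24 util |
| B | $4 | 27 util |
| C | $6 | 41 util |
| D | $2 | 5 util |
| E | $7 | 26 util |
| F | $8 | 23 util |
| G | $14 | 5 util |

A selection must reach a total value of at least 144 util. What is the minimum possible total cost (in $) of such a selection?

Subsets with value ≥ 144, sorted by total cost:
- A+B+C+D+E+F: cost 34, value 146
- A+B+C+E+F+G: cost 46, value 146
- A+B+C+D+E+F+G: cost 48, value 151
Minimum cost: 34 $.

34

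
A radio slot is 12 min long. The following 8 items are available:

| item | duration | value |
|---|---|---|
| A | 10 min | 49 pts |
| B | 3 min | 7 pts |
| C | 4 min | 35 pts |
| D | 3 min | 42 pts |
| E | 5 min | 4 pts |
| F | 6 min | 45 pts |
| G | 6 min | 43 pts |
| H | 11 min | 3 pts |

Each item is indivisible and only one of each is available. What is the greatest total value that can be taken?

94 pts

Check high-value combinations within 12 min:
- B+D+F: duration 3+3+6=12, value 7+42+45=94
- B+D+G: duration 3+3+6=12, value 7+42+43=92
- F+G: duration 6+6=12, value 45+43=88
Best: 94 pts.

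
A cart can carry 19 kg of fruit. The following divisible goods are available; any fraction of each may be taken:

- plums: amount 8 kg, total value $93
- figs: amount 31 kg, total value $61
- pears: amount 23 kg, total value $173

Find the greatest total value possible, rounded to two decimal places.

Take in order of value per unit:
- plums (93/8 per unit): all 8 → value 93, running total 93.00
- pears (173/23 per unit): 11 of 23 → value 11×173/23 = 82.7391, running total 175.74
Total 175.74.

175.74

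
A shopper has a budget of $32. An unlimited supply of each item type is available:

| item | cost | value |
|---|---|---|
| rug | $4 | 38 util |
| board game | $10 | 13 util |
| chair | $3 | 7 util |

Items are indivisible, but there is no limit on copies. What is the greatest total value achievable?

304 util

Best value-per-unit is rug at 38/4, and filling with it alone uses cost 8×4=32. No mix of the others beats 8×38 = 304.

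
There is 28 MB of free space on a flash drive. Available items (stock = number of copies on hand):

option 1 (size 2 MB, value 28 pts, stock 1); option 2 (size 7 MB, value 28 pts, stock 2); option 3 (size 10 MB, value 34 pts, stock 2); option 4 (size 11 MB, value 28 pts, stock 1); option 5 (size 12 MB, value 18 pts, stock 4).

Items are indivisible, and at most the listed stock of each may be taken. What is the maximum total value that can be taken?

Top feasible selections:
- 1×option 1 + 2×option 2 + 1×option 3: size 26, value 118
- 1×option 1 + 2×option 2 + 1×option 4: size 27, value 112
Best: 118 pts.

118 pts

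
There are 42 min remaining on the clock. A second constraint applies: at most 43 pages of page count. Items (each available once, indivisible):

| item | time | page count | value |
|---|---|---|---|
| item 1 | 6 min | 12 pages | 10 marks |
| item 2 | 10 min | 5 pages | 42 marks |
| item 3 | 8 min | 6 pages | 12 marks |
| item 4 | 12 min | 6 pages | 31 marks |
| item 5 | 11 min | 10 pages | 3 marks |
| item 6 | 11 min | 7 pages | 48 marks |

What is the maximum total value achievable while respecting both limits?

133 marks

Feasible sets respecting both limits:
- item 2+item 3+item 4+item 6: time 41, page count 24, value 133
- item 1+item 2+item 4+item 6: time 39, page count 30, value 131
- item 2+item 4+item 6: time 33, page count 18, value 121
- item 1+item 2+item 3+item 6: time 35, page count 30, value 112
Best: 133 marks.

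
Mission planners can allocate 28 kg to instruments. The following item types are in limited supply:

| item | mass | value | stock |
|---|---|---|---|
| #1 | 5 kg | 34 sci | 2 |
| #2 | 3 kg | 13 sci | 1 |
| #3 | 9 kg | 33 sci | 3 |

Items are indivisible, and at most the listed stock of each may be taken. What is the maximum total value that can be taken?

134 sci

Top feasible selections:
- 2×#1 + 2×#3: mass 28, value 134
- 2×#1 + 1×#2 + 1×#3: mass 22, value 114
Best: 134 sci.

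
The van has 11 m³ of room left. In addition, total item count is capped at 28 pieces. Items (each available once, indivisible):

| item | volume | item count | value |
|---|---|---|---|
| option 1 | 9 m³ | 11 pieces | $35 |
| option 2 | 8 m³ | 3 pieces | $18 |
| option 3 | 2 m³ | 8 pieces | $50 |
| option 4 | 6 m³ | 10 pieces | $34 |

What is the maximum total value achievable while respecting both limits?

Feasible sets respecting both limits:
- option 1+option 3: volume 11, item count 19, value 85
- option 3+option 4: volume 8, item count 18, value 84
- option 2+option 3: volume 10, item count 11, value 68
Best: $85.

$85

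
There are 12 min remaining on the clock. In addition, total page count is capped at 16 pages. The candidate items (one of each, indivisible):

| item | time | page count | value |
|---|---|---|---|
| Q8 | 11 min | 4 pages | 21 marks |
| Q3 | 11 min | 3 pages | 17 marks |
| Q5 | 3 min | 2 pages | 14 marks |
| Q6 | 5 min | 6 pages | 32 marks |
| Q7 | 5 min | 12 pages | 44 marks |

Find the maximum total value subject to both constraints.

Feasible sets respecting both limits:
- Q5+Q7: time 8, page count 14, value 58
- Q5+Q6: time 8, page count 8, value 46
- Q7: time 5, page count 12, value 44
- Q6: time 5, page count 6, value 32
Best: 58 marks.

58 marks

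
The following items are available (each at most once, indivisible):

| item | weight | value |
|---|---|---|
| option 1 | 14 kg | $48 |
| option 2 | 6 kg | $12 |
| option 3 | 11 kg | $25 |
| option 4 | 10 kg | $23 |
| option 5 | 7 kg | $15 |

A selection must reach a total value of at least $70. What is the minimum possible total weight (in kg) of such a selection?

24

Subsets with value ≥ 70, sorted by total weight:
- option 1+option 4: weight 24, value 71
- option 1+option 3: weight 25, value 73
- option 1+option 2+option 5: weight 27, value 75
Minimum weight: 24 kg.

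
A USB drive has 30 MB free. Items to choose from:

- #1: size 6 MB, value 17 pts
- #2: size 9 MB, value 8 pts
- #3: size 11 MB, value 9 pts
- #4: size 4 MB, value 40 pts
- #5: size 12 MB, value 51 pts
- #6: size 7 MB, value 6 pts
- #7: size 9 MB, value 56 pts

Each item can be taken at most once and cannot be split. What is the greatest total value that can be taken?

147 pts

Check high-value combinations within 30 MB:
- #4+#5+#7: size 4+12+9=25, value 40+51+56=147
- #1+#5+#7: size 6+12+9=27, value 17+51+56=124
- #1+#3+#4+#7: size 6+11+4+9=30, value 17+9+40+56=122
- #1+#2+#4+#7: size 6+9+4+9=28, value 17+8+40+56=121
- #1+#4+#6+#7: size 6+4+7+9=26, value 17+40+6+56=119
Best: 147 pts.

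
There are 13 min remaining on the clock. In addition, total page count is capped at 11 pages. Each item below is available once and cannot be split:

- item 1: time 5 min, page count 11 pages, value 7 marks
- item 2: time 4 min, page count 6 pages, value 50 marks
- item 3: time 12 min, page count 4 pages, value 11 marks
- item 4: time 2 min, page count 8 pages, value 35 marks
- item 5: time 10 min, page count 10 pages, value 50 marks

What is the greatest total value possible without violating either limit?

Feasible sets respecting both limits:
- item 2: time 4, page count 6, value 50
- item 5: time 10, page count 10, value 50
- item 4: time 2, page count 8, value 35
Best: 50 marks.

50 marks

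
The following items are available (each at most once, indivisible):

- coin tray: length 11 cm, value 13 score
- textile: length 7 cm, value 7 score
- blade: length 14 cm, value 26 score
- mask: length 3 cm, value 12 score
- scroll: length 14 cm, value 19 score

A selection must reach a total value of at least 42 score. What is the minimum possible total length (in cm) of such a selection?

24

Subsets with value ≥ 42, sorted by total length:
- textile+blade+mask: length 24, value 45
- coin tray+blade+mask: length 28, value 51
Minimum length: 24 cm.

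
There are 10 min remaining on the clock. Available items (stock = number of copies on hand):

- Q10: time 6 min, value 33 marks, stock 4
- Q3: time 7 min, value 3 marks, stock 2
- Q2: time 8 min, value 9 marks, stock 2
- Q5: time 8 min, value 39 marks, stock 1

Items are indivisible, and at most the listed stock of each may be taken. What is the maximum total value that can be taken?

Top feasible selections:
- 1×Q5: time 8, value 39
- 1×Q10: time 6, value 33
- 1×Q2: time 8, value 9
- 1×Q3: time 7, value 3
Best: 39 marks.

39 marks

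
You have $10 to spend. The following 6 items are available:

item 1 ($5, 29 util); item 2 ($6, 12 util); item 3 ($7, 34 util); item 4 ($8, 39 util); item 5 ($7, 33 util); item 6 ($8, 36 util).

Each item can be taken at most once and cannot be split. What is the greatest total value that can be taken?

39 util

This is a 0/1 knapsack; check combinations near the capacity.
- item 4: cost 8, value 39
- item 6: cost 8, value 36
- item 3: cost 7, value 34
- item 5: cost 7, value 33
Best: 39 util.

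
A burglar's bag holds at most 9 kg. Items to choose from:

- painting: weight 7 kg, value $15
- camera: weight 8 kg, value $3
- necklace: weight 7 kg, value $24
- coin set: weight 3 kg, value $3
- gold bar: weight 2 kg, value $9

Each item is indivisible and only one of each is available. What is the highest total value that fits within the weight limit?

$33

Check high-value combinations within 9 kg:
- necklace+gold bar: weight 7+2=9, value 24+9=33
- necklace: weight 7, value 24
- painting+gold bar: weight 7+2=9, value 15+9=24
- painting: weight 7, value 15
Best: $33.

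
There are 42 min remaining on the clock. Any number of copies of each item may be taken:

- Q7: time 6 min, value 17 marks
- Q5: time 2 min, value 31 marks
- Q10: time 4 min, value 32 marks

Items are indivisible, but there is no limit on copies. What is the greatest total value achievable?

Best value-per-unit is Q5 at 31/2, and filling with it alone uses time 21×2=42. No mix of the others beats 21×31 = 651.

651 marks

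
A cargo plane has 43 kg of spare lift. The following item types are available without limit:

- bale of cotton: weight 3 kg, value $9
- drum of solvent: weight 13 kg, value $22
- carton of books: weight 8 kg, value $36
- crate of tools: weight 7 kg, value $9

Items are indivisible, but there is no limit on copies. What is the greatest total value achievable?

Best value-per-unit is carton of books at 36/8; filling with it alone gives 5×36 = 180.
Optimal mix: 1×bale of cotton + 5×carton of books → weight 43, value 189.

$189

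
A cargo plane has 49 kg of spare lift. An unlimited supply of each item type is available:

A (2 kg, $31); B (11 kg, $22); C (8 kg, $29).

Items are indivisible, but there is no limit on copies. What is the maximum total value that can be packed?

Best value-per-unit is A at 31/2, and filling with it alone uses weight 24×2=48. No mix of the others beats 24×31 = 744.

$744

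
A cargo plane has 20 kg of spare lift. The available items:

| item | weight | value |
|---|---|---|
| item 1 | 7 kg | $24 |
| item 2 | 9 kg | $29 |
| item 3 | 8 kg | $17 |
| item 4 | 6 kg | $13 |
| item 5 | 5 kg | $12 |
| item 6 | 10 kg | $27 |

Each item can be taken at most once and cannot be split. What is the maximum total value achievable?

This is a 0/1 knapsack; check combinations near the capacity.
- item 2+item 6: weight 9+10=19, value 29+27=56
- item 2+item 4+item 5: weight 9+6+5=20, value 29+13+12=54
- item 1+item 2: weight 7+9=16, value 24+29=53
- item 1+item 3+item 5: weight 7+8+5=20, value 24+17+12=53
- item 1+item 6: weight 7+10=17, value 24+27=51
Best: $56.

$56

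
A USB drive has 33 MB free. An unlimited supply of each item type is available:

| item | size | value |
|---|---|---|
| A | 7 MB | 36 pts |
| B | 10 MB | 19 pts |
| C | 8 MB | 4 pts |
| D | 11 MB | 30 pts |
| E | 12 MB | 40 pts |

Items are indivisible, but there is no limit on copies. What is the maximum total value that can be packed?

Best value-per-unit is A at 36/7; filling with it alone gives 4×36 = 144.
Optimal mix: 3×A + 1×E → size 33, value 148.

148 pts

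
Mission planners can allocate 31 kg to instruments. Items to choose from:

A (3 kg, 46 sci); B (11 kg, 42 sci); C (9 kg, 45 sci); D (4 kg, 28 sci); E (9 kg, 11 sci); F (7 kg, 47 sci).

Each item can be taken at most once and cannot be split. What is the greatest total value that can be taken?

Check high-value combinations within 31 kg:
- A+B+C+F: mass 3+11+9+7=30, value 46+42+45+47=180
- A+C+D+F: mass 3+9+4+7=23, value 46+45+28+47=166
- A+B+D+F: mass 3+11+4+7=25, value 46+42+28+47=163
- B+C+D+F: mass 11+9+4+7=31, value 42+45+28+47=162
Best: 180 sci.

180 sci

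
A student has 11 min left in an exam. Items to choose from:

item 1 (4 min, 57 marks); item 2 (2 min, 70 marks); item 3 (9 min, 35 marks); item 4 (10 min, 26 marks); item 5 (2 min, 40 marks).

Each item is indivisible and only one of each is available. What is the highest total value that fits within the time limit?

167 marks

Check high-value combinations within 11 min:
- item 1+item 2+item 5: time 4+2+2=8, value 57+70+40=167
- item 1+item 2: time 4+2=6, value 57+70=127
- item 2+item 5: time 2+2=4, value 70+40=110
- item 2+item 3: time 2+9=11, value 70+35=105
- item 1+item 5: time 4+2=6, value 57+40=97
Best: 167 marks.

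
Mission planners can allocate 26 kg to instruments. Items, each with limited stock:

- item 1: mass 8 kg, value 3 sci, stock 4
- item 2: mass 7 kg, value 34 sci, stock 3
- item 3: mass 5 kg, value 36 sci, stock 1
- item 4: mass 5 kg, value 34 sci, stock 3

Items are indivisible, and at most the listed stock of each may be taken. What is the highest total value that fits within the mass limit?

Top feasible selections:
- 1×item 3 + 3×item 4: mass 20, value 138
- 1×item 2 + 1×item 3 + 2×item 4: mass 22, value 138
Best: 138 sci.

138 sci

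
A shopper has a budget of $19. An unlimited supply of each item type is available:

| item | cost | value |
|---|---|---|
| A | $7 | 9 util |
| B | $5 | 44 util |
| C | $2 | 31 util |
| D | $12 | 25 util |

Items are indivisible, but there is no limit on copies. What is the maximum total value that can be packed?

279 util

Best value-per-unit is C at 31/2, and filling with it alone uses cost 9×2=18. No mix of the others beats 9×31 = 279.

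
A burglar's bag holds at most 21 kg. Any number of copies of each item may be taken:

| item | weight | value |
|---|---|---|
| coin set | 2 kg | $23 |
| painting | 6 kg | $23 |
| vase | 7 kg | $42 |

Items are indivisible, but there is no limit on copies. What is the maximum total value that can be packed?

Best value-per-unit is coin set at 23/2, and filling with it alone uses weight 10×2=20. No mix of the others beats 10×23 = 230.

$230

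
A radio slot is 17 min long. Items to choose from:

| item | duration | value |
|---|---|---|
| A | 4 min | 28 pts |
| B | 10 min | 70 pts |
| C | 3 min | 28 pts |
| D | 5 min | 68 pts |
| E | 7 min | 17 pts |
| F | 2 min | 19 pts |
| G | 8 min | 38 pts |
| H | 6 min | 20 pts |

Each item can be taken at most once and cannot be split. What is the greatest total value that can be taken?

157 pts

This is a 0/1 knapsack; check combinations near the capacity.
- B+D+F: duration 10+5+2=17, value 70+68+19=157
- A+C+D+F: duration 4+3+5+2=14, value 28+28+68+19=143
- B+D: duration 10+5=15, value 70+68=138
- C+D+F+H: duration 3+5+2+6=16, value 28+68+19+20=135
Best: 157 pts.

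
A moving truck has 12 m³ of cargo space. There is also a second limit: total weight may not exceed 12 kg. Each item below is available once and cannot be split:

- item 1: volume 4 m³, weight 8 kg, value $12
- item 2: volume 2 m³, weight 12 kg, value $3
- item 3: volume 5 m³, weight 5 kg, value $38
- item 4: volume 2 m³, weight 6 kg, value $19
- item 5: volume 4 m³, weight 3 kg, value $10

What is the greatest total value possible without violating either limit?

Feasible sets respecting both limits:
- item 3+item 4: volume 7, weight 11, value 57
- item 3+item 5: volume 9, weight 8, value 48
- item 3: volume 5, weight 5, value 38
Best: $57.

$57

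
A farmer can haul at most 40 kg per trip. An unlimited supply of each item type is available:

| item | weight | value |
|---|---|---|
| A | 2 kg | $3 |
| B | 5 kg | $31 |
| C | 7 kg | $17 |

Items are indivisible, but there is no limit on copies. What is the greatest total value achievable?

$248

Best value-per-unit is B at 31/5, and filling with it alone uses weight 8×5=40. No mix of the others beats 8×31 = 248.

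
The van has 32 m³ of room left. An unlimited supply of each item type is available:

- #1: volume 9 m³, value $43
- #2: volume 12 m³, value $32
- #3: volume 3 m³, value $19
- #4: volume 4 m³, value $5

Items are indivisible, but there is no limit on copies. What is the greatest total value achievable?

$190

Best value-per-unit is #3 at 19/3, and filling with it alone uses volume 10×3=30. No mix of the others beats 10×19 = 190.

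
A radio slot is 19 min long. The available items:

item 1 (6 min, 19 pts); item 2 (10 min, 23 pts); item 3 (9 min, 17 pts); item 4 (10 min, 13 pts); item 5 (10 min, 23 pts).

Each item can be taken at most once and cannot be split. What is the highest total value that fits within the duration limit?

42 pts

Check high-value combinations within 19 min:
- item 1+item 2: duration 6+10=16, value 19+23=42
- item 1+item 5: duration 6+10=16, value 19+23=42
- item 2+item 3: duration 10+9=19, value 23+17=40
Best: 42 pts.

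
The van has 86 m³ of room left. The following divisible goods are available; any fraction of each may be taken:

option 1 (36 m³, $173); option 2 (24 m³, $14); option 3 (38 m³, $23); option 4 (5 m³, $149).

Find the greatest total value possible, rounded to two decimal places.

349.08

Take in order of value per unit:
- option 4 (149/5 per unit): all 5 → value 149, running total 149.00
- option 1 (173/36 per unit): all 36 → value 173, running total 322.00
- option 3 (23/38 per unit): all 38 → value 23, running total 345.00
- option 2 (14/24 per unit): 7 of 24 → value 7×14/24 = 4.0833, running total 349.08
Total 349.08.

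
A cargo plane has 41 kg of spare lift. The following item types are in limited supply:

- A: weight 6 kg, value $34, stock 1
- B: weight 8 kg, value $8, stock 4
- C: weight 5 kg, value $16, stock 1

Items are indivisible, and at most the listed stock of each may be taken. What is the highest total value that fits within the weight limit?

$74

Best selections within weight 41 and stock limits:
- 1×A + 3×B + 1×C: weight 35, value 74
- 1×A + 2×B + 1×C: weight 27, value 66
- 1×A + 4×B: weight 38, value 66
- 1×A + 1×B + 1×C: weight 19, value 58
Best: $74.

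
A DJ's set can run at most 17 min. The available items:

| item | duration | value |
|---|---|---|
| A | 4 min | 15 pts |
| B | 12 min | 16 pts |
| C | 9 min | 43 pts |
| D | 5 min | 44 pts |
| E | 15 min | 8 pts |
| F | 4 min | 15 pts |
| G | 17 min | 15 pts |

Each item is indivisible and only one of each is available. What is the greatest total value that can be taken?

87 pts

This is a 0/1 knapsack; check combinations near the capacity.
- C+D: duration 9+5=14, value 43+44=87
- A+D+F: duration 4+5+4=13, value 15+44+15=74
- A+C+F: duration 4+9+4=17, value 15+43+15=73
Best: 87 pts.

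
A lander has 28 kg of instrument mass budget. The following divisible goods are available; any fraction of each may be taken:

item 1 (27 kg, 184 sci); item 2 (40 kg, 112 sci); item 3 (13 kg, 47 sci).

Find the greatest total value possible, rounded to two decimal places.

187.62

Take in order of value per unit:
- item 1 (184/27 per unit): all 27 → value 184, running total 184.00
- item 3 (47/13 per unit): 1 of 13 → value 1×47/13 = 3.6154, running total 187.62
Total 187.62.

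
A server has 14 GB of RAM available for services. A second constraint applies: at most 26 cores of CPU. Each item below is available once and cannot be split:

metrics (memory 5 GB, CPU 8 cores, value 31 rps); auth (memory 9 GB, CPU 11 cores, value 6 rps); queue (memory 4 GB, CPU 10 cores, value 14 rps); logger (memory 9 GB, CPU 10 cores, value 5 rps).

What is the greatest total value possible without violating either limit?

45 rps

Feasible sets respecting both limits:
- metrics+queue: memory 9, CPU 18, value 45
- metrics+auth: memory 14, CPU 19, value 37
- metrics+logger: memory 14, CPU 18, value 36
- metrics: memory 5, CPU 8, value 31
Best: 45 rps.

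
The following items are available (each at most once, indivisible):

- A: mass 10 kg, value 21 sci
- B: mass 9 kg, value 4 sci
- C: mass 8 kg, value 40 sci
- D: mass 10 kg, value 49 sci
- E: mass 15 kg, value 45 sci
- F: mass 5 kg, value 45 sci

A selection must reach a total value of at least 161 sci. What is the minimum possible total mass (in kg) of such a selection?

38

Subsets with value ≥ 161, sorted by total mass:
- C+D+E+F: mass 38, value 179
- B+C+D+E+F: mass 47, value 183
Minimum mass: 38 kg.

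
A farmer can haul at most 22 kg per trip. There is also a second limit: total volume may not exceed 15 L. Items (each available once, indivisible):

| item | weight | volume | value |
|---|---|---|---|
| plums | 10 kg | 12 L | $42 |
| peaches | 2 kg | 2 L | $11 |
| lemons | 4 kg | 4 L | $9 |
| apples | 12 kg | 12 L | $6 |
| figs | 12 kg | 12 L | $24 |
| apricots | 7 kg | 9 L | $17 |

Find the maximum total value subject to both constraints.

Feasible sets respecting both limits:
- plums+peaches: weight 12, volume 14, value 53
- plums: weight 10, volume 12, value 42
- peaches+lemons+apricots: weight 13, volume 15, value 37
Best: $53.

$53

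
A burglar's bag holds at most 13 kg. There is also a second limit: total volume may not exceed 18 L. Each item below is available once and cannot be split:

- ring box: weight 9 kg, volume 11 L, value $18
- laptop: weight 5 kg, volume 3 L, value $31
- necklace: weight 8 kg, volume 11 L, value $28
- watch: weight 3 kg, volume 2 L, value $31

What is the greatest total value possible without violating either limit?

$62

Feasible sets respecting both limits:
- laptop+watch: weight 8, volume 5, value 62
- laptop+necklace: weight 13, volume 14, value 59
- necklace+watch: weight 11, volume 13, value 59
- ring box+watch: weight 12, volume 13, value 49
Best: $62.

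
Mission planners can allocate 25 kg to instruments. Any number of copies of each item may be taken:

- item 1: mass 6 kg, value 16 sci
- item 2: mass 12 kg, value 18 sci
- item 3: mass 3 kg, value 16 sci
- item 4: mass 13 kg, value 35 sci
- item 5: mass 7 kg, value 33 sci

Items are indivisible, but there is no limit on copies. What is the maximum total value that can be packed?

Best value-per-unit is item 3 at 16/3; filling with it alone gives 8×16 = 128.
Optimal mix: 6×item 3 + 1×item 5 → mass 25, value 129.

129 sci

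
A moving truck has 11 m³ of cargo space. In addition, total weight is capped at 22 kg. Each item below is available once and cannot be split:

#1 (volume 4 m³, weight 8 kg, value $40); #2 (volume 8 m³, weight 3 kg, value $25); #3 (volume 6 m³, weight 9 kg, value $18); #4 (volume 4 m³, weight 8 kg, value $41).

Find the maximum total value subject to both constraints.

$81

Feasible sets respecting both limits:
- #1+#4: volume 8, weight 16, value 81
- #3+#4: volume 10, weight 17, value 59
- #1+#3: volume 10, weight 17, value 58
Best: $81.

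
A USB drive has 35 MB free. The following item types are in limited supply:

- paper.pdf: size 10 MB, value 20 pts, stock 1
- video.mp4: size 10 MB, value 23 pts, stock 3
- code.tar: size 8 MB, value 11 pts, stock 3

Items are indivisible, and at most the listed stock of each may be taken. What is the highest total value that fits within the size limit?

69 pts

Best selections within size 35 and stock limits:
- 3×video.mp4: size 30, value 69
- 1×paper.pdf + 2×video.mp4: size 30, value 66
- 2×video.mp4 + 1×code.tar: size 28, value 57
- 1×video.mp4 + 3×code.tar: size 34, value 56
Best: 69 pts.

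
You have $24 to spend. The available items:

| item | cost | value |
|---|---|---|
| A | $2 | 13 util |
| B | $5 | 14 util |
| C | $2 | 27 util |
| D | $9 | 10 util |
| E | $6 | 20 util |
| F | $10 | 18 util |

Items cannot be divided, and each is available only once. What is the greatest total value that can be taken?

Check high-value combinations within $24:
- A+B+C+D+E: cost 2+5+2+9+6=24, value 13+14+27+10+20=84
- B+C+E+F: cost 5+2+6+10=23, value 14+27+20+18=79
- A+C+E+F: cost 2+2+6+10=20, value 13+27+20+18=78
Best: 84 util.

84 util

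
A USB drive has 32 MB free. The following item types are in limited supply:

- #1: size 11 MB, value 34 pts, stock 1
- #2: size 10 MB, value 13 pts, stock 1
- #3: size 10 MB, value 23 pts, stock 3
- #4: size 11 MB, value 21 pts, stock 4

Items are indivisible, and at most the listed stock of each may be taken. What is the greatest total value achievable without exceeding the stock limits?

80 pts

Top feasible selections:
- 1×#1 + 2×#3: size 31, value 80
- 1×#1 + 1×#3 + 1×#4: size 32, value 78
Best: 80 pts.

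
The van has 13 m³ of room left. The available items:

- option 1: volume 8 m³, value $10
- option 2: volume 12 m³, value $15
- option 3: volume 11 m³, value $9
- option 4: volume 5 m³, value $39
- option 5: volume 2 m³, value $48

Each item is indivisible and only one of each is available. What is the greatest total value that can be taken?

$87

Check high-value combinations within 13 m³:
- option 4+option 5: volume 5+2=7, value 39+48=87
- option 1+option 5: volume 8+2=10, value 10+48=58
- option 3+option 5: volume 11+2=13, value 9+48=57
- option 1+option 4: volume 8+5=13, value 10+39=49
- option 5: volume 2, value 48
Best: $87.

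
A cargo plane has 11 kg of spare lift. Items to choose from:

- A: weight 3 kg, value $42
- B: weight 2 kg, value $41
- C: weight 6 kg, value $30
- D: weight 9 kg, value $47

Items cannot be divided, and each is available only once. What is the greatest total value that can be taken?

Check high-value combinations within 11 kg:
- A+B+C: weight 3+2+6=11, value 42+41+30=113
- B+D: weight 2+9=11, value 41+47=88
- A+B: weight 3+2=5, value 42+41=83
Best: $113.

$113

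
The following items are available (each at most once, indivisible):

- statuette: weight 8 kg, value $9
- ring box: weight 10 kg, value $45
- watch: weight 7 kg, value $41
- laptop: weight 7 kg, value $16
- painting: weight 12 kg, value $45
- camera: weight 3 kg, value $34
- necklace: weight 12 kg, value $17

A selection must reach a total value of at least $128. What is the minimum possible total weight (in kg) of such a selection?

27

Subsets with value ≥ 128, sorted by total weight:
- ring box+watch+laptop+camera: weight 27, value 136
- statuette+ring box+watch+camera: weight 28, value 129
- watch+laptop+painting+camera: weight 29, value 136
Minimum weight: 27 kg.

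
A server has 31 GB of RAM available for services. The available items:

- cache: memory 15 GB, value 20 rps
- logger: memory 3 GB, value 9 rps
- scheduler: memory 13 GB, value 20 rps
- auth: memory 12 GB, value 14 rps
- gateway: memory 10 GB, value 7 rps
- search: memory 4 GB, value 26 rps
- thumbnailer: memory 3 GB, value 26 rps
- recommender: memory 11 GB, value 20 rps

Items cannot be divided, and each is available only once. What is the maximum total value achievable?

Check high-value combinations within 31 GB:
- scheduler+search+thumbnailer+recommender: memory 13+4+3+11=31, value 20+26+26+20=92
- logger+gateway+search+thumbnailer+recommender: memory 3+10+4+3+11=31, value 9+7+26+26+20=88
- auth+search+thumbnailer+recommender: memory 12+4+3+11=30, value 14+26+26+20=86
- logger+search+thumbnailer+recommender: memory 3+4+3+11=21, value 9+26+26+20=81
- logger+scheduler+search+thumbnailer: memory 3+13+4+3=23, value 9+20+26+26=81
Best: 92 rps.

92 rps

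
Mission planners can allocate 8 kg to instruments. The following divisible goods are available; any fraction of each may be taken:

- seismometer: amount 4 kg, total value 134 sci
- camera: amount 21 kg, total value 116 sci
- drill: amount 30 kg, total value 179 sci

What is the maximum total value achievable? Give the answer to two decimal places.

157.87

Take in order of value per unit:
- seismometer (134/4 per unit): all 4 → value 134, running total 134.00
- drill (179/30 per unit): 4 of 30 → value 4×179/30 = 23.8667, running total 157.87
Total 157.87.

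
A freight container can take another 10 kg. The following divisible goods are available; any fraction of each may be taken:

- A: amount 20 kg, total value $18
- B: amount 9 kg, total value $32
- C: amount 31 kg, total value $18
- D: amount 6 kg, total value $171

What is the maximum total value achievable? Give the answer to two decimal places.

185.22

Take in order of value per unit:
- D (171/6 per unit): all 6 → value 171, running total 171.00
- B (32/9 per unit): 4 of 9 → value 4×32/9 = 14.2222, running total 185.22
Total 185.22.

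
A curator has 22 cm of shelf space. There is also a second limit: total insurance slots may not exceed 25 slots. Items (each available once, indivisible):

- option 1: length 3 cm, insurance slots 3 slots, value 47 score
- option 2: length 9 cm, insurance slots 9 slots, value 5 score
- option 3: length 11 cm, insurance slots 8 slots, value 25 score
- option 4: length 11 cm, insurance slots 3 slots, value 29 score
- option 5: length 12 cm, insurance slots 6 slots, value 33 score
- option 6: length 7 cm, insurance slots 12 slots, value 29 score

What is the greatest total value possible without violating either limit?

Feasible sets respecting both limits:
- option 1+option 5+option 6: length 22, insurance slots 21, value 109
- option 1+option 4+option 6: length 21, insurance slots 18, value 105
- option 1+option 3+option 6: length 21, insurance slots 23, value 101
- option 1+option 2+option 6: length 19, insurance slots 24, value 81
Best: 109 score.

109 score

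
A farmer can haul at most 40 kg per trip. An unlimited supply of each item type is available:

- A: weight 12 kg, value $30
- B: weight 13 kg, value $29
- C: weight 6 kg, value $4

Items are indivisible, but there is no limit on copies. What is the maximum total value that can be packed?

Best value-per-unit is A at 30/12, and filling with it alone uses weight 3×12=36. No mix of the others beats 3×30 = 90.

$90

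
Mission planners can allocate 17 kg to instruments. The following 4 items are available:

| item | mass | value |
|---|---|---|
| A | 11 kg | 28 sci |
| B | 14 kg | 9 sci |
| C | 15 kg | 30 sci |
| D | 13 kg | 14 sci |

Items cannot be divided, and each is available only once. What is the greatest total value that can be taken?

30 sci

Check high-value combinations within 17 kg:
- C: mass 15, value 30
- A: mass 11, value 28
- D: mass 13, value 14
- B: mass 14, value 9
Best: 30 sci.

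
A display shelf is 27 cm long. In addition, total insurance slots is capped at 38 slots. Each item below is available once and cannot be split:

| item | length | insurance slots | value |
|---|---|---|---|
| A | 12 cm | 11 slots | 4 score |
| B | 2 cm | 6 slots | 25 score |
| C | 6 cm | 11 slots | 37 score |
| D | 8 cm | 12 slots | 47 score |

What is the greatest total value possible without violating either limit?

109 score

Feasible sets respecting both limits:
- B+C+D: length 16, insurance slots 29, value 109
- A+C+D: length 26, insurance slots 34, value 88
- C+D: length 14, insurance slots 23, value 84
Best: 109 score.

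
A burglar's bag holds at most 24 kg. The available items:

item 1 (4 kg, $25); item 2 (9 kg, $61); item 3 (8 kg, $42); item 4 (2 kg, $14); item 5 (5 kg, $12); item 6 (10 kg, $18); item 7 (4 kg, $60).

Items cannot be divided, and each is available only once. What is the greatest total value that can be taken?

Check high-value combinations within 24 kg:
- item 2+item 3+item 4+item 7: weight 9+8+2+4=23, value 61+42+14+60=177
- item 1+item 2+item 4+item 5+item 7: weight 4+9+2+5+4=24, value 25+61+14+12+60=172
- item 2+item 3+item 7: weight 9+8+4=21, value 61+42+60=163
- item 1+item 2+item 4+item 7: weight 4+9+2+4=19, value 25+61+14+60=160
- item 1+item 2+item 5+item 7: weight 4+9+5+4=22, value 25+61+12+60=158
Best: $177.

$177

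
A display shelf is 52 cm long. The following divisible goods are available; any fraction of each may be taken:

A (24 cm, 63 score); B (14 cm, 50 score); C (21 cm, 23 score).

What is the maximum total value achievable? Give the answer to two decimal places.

128.33

Take in order of value per unit:
- B (50/14 per unit): all 14 → value 50, running total 50.00
- A (63/24 per unit): all 24 → value 63, running total 113.00
- C (23/21 per unit): 14 of 21 → value 14×23/21 = 15.3333, running total 128.33
Total 128.33.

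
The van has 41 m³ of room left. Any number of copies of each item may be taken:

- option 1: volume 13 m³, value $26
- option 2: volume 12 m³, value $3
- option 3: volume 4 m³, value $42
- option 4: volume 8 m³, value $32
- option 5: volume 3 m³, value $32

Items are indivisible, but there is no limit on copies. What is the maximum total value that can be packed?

Best value-per-unit is option 5 at 32/3; filling with it alone gives 13×32 = 416.
Optimal mix: 2×option 3 + 11×option 5 → volume 41, value 436.

$436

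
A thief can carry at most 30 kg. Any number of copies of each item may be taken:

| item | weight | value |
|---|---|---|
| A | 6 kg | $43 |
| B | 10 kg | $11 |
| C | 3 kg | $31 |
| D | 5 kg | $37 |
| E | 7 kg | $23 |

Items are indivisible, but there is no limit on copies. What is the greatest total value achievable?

$310

Best value-per-unit is C at 31/3, and filling with it alone uses weight 10×3=30. No mix of the others beats 10×31 = 310.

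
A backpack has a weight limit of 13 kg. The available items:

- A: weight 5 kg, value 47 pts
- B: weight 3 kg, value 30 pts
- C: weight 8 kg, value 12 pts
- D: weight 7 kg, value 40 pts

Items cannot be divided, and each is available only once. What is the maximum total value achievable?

87 pts

Check high-value combinations within 13 kg:
- A+D: weight 5+7=12, value 47+40=87
- A+B: weight 5+3=8, value 47+30=77
- B+D: weight 3+7=10, value 30+40=70
- A+C: weight 5+8=13, value 47+12=59
- A: weight 5, value 47
Best: 87 pts.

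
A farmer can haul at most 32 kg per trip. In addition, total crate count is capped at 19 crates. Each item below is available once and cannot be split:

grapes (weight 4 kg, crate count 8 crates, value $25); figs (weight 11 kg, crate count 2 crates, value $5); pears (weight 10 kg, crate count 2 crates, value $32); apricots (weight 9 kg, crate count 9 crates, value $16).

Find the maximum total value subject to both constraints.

$73

Feasible sets respecting both limits:
- grapes+pears+apricots: weight 23, crate count 19, value 73
- grapes+figs+pears: weight 25, crate count 12, value 62
- grapes+pears: weight 14, crate count 10, value 57
Best: $73.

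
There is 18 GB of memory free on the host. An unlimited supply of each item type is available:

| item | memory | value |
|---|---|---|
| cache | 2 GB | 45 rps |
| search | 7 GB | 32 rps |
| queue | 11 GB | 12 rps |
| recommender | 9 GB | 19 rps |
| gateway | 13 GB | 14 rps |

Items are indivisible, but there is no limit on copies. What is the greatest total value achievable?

405 rps

Best value-per-unit is cache at 45/2, and filling with it alone uses memory 9×2=18. No mix of the others beats 9×45 = 405.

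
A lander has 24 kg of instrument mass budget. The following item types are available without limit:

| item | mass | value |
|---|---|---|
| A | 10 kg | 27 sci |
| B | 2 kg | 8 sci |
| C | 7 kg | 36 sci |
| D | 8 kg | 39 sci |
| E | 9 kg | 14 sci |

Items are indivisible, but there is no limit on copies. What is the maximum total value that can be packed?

119 sci

Best value-per-unit is C at 36/7; filling with it alone gives 3×36 = 108.
Optimal mix: 1×B + 2×C + 1×D → mass 24, value 119.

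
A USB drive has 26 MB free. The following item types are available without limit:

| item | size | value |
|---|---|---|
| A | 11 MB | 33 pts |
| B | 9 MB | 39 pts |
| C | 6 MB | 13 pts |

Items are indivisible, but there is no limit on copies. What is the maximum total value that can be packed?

91 pts

Best value-per-unit is B at 39/9; filling with it alone gives 2×39 = 78.
Optimal mix: 2×B + 1×C → size 24, value 91.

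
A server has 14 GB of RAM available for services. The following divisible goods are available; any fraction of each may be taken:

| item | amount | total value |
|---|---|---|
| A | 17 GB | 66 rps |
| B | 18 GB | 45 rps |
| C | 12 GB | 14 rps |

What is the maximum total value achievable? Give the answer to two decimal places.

54.35

Take in order of value per unit:
- A (66/17 per unit): 14 of 17 → value 14×66/17 = 54.3529, running total 54.35
Total 54.35.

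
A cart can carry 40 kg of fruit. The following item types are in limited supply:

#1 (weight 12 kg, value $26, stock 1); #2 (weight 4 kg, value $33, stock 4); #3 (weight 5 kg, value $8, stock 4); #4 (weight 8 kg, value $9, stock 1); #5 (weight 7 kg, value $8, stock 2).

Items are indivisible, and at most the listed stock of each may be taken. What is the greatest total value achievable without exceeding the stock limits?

$174

Top feasible selections:
- 1×#1 + 4×#2 + 2×#3: weight 38, value 174
- 1×#1 + 4×#2 + 1×#3 + 1×#5: weight 40, value 174
- 1×#1 + 4×#2 + 1×#4: weight 36, value 167
Best: $174.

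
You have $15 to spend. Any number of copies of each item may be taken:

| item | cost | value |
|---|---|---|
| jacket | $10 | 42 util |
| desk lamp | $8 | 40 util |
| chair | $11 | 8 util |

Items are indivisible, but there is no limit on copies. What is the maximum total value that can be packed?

Best value-per-unit is desk lamp at 40/8; filling with it alone gives 1×40 = 40.
Optimal mix: 1×jacket → cost 10, value 42.

42 util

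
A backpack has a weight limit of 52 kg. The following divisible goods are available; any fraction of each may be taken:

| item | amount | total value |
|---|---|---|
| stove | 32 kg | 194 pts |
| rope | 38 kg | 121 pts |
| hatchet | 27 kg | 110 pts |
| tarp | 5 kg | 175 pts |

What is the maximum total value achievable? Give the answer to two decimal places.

430.11

Take in order of value per unit:
- tarp (175/5 per unit): all 5 → value 175, running total 175.00
- stove (194/32 per unit): all 32 → value 194, running total 369.00
- hatchet (110/27 per unit): 15 of 27 → value 15×110/27 = 61.1111, running total 430.11
Total 430.11.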